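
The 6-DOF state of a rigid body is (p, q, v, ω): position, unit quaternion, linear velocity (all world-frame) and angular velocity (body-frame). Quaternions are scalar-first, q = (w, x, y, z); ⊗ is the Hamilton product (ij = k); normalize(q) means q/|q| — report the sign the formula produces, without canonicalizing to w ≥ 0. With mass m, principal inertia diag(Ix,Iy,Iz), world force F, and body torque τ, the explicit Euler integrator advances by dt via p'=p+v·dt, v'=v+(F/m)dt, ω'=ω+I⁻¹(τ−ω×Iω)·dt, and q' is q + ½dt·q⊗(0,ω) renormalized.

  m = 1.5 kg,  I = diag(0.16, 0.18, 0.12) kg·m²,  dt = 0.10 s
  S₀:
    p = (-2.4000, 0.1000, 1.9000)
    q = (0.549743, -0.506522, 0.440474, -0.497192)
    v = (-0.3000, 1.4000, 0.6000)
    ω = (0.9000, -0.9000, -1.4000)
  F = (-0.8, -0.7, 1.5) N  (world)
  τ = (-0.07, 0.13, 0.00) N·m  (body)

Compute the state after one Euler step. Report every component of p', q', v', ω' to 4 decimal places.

p' = (-2.4300, 0.2400, 1.9600)
q' = (0.5551, -0.5326, 0.3563, -0.5303)
v' = (-0.3533, 1.3533, 0.7000)
ω' = (0.9035, -0.7998, -1.3865)

p + v·dt = (-2.4300, 0.2400, 1.9600)
v' = v + a·dt = (-0.3533, 1.3533, 0.7000)
gyro term ω×Iω = (-0.0756, -0.0504, -0.0162)
α = I⁻¹(τ − ω×Iω) = (0.0350, 1.0022, 0.1350)
new body rate ω' = (0.9035, -0.7998, -1.3865)
Hamilton product q⊗(0,ω) = (0.1562276, -0.5693677, -1.6513723, -0.7101970)
q' = normalize(q + ½dt·q⊗(0,ω)) = (0.5551, -0.5326, 0.3563, -0.5303)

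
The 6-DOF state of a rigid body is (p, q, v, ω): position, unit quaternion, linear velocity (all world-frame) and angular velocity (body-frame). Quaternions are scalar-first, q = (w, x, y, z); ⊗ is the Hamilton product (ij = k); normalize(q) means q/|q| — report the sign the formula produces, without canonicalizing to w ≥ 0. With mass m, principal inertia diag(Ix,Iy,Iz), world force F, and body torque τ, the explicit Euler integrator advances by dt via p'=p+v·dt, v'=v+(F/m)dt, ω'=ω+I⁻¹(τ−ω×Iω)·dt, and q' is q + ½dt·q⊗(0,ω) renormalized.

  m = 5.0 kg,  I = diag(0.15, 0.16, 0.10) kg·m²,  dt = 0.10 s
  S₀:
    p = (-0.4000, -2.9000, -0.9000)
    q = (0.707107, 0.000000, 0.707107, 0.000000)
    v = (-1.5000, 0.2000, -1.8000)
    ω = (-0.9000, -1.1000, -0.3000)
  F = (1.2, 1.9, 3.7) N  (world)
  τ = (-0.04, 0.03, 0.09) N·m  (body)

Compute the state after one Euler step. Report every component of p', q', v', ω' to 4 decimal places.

gyro term ω×Iω = (-0.0198, 0.0135, 0.0099)
angular accel α = (-0.1347, 0.1031, 0.8010)
ω' = ω + α·dt = (-0.9135, -1.0897, -0.2199)
2q̇ = q⊗(0,ω) = (0.7778177, -0.8485284, -0.7778177, 0.4242642)
updated quaternion q' = (0.7440, -0.0423, 0.6665, 0.0212)
a = (0.2400, 0.3800, 0.7400)
p + v·dt = (-0.5500, -2.8800, -1.0800)
v' = v + a·dt = (-1.4760, 0.2380, -1.7260)

p' = (-0.5500, -2.8800, -1.0800)
q' = (0.7440, -0.0423, 0.6665, 0.0212)
v' = (-1.4760, 0.2380, -1.7260)
ω' = (-0.9135, -1.0897, -0.2199)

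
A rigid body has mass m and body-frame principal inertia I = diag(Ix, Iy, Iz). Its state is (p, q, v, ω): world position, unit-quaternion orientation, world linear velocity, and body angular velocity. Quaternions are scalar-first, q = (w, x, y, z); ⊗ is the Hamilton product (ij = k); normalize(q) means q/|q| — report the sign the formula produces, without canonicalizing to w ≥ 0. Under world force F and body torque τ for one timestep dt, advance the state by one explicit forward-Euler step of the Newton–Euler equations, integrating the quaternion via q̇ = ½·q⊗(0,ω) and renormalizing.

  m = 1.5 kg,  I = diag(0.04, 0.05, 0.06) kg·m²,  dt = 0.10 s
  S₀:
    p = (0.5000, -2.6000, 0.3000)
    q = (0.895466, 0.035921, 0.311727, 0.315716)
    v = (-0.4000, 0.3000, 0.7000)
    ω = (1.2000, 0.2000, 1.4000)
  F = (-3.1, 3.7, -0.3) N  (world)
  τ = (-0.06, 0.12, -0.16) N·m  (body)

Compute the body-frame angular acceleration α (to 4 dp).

α = (-1.5700, 3.0720, -2.7067)

gyro term ω×Iω = (0.0028, -0.0336, 0.0024)
α = I⁻¹(τ − ω×Iω) = (-1.5700, 3.0720, -2.7067)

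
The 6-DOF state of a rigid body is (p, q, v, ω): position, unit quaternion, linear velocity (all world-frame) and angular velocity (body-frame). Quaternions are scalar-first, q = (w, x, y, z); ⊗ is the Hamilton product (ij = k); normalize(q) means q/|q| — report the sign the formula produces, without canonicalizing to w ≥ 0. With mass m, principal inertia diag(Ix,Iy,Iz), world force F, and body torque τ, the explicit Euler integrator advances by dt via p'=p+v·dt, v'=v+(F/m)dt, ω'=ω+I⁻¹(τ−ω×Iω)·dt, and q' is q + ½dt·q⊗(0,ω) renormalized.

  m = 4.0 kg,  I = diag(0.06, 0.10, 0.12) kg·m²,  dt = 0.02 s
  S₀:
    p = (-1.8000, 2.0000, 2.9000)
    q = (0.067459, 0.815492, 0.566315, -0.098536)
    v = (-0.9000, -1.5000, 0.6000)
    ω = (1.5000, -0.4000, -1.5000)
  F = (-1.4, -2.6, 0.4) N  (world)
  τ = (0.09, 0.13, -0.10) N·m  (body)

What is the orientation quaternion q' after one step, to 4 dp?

2q̇ = q⊗(0,ω) = (-1.1445160, -0.7876984, 1.0484504, -1.2768578)
q' = normalize(q + ½dt·q⊗(0,ω)) = (0.0560, 0.8074, 0.5767, -0.1113)

q' = (0.0560, 0.8074, 0.5767, -0.1113)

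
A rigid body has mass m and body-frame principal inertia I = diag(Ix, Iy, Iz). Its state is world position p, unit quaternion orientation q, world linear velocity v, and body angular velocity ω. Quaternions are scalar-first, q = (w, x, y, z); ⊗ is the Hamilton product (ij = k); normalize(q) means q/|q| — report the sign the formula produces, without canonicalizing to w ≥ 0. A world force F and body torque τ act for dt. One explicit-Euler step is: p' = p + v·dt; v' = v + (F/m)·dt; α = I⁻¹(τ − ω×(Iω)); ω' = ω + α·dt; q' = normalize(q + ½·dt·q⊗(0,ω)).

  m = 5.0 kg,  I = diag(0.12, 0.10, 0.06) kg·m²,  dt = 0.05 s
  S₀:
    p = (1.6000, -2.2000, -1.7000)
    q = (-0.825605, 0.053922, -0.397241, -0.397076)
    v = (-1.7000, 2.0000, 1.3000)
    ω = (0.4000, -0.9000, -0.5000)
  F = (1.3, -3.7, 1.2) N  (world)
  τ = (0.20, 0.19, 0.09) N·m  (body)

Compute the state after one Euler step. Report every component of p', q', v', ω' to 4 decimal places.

p' = (1.5150, -2.1000, -1.6350)
q' = (-0.8397, 0.0417, -0.3818, -0.3839)
v' = (-1.6870, 1.9630, 1.3120)
ω' = (0.4908, -0.7990, -0.4310)

linear accel F/m = (0.2600, -0.7400, 0.2400)
p + v·dt = (1.5150, -2.1000, -1.6350)
v + (F/m)dt = (-1.6870, 1.9630, 1.3120)
(τ − ω×Iω)/I = (1.8167, 2.0200, 1.3800)
ω + α·dt = (0.4908, -0.7990, -0.4310)
Hamilton product q⊗(0,ω) = (-0.5776237, -0.4889899, 0.6111751, 0.5231691)
q' = normalize(q + ½dt·q⊗(0,ω)) = (-0.8397, 0.0417, -0.3818, -0.3839)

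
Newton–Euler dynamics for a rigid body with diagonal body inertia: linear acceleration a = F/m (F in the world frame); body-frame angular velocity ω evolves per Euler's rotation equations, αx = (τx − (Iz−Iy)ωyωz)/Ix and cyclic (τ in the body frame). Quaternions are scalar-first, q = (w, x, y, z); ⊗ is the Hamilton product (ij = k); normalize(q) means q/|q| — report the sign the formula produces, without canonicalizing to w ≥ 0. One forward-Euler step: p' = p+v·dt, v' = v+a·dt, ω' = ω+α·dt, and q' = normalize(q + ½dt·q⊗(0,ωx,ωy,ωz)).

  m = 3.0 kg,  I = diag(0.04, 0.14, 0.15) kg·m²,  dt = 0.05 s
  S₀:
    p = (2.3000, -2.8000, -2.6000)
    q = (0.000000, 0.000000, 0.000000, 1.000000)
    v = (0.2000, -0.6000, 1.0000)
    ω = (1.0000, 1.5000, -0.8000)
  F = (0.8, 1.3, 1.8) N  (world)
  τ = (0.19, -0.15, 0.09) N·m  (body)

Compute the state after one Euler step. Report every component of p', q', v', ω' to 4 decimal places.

p' = (2.3100, -2.8300, -2.5500)
q' = (0.0200, -0.0375, 0.0250, 0.9988)
v' = (0.2133, -0.5783, 1.0300)
ω' = (1.2525, 1.4150, -0.8200)

α = I⁻¹(τ − ω×Iω) = (5.0500, -1.7000, -0.4000)
ω' = ω + α·dt = (1.2525, 1.4150, -0.8200)
2q̇ = q⊗(0,ω) = (0.8000000, -1.5000000, 1.0000000, 0.0000000)
updated quaternion q' = (0.0200, -0.0375, 0.0250, 0.9988)
a = F/m = (0.2667, 0.4333, 0.6000)
p' = p + v·dt = (2.3100, -2.8300, -2.5500)
new velocity v' = (0.2133, -0.5783, 1.0300)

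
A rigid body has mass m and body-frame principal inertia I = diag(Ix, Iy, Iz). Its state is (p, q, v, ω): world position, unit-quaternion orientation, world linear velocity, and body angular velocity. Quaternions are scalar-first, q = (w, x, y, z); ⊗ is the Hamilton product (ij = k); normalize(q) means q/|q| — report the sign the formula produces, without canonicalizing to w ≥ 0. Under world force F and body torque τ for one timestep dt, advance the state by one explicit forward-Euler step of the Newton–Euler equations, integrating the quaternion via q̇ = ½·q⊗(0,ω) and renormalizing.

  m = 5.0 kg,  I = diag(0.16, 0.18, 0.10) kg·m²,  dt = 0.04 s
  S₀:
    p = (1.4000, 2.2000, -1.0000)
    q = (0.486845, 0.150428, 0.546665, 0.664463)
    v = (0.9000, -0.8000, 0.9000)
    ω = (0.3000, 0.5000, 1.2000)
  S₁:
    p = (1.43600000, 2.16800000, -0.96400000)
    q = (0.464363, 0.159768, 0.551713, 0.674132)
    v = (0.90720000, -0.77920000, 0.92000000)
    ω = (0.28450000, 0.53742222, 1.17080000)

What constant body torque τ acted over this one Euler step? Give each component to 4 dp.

Δω = ω₁−ω₀ = (-0.01550000, 0.03742222, -0.02920000)
precession coupling = (-0.0480, 0.0216, 0.0030)
I·α + gyro = (-0.1100, 0.1900, -0.0700)

τ = (-0.1100, 0.1900, -0.0700)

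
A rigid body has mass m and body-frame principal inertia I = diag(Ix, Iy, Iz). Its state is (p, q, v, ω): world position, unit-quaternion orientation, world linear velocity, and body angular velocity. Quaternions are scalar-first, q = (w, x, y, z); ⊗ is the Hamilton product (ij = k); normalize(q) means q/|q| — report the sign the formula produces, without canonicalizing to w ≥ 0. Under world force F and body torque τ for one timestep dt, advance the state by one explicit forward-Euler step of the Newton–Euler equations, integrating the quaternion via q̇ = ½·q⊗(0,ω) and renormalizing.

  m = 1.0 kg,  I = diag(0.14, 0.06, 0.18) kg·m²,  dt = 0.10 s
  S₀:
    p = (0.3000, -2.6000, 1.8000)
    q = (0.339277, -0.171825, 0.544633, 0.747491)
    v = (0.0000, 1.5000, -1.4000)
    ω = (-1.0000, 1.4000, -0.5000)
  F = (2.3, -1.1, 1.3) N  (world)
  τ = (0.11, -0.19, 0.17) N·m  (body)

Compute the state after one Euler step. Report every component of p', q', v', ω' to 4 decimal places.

p' = (0.3000, -2.4500, 1.6600)
q' = (0.3100, -0.2537, 0.5246, 0.7512)
v' = (0.2300, 1.3900, -1.2700)
ω' = (-0.8614, 1.1167, -0.4678)

p' = p + v·dt = (0.3000, -2.4500, 1.6600)
v' = v + a·dt = (0.2300, 1.3900, -1.2700)
angular accel α = (1.3857, -2.8333, 0.3222)
ω + α·dt = (-0.8614, 1.1167, -0.4678)
q⊗(0,ω) = (-0.5605657, -1.6580809, -0.3584157, 0.1344395)
q' = normalize(q + ½dt·q⊗(0,ω)) = (0.3100, -0.2537, 0.5246, 0.7512)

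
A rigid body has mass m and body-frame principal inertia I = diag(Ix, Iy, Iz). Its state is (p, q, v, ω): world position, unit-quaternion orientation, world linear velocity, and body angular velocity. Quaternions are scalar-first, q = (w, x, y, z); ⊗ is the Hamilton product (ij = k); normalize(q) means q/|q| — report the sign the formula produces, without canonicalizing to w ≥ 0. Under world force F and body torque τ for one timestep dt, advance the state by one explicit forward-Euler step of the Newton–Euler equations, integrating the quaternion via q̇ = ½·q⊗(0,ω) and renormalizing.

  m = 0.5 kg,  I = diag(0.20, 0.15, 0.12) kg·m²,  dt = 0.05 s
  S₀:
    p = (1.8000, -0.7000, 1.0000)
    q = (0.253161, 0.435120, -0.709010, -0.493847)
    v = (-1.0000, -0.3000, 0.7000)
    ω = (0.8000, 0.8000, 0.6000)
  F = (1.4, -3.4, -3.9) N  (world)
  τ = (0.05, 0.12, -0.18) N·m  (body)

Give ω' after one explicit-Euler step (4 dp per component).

ω×(Iω) gyroscopic = (-0.0144, 0.0384, -0.0320)
α = I⁻¹(τ − ω×Iω) = (0.3220, 0.5440, -1.2333)
new body rate ω' = (0.8161, 0.8272, 0.5383)

ω' = (0.8161, 0.8272, 0.5383)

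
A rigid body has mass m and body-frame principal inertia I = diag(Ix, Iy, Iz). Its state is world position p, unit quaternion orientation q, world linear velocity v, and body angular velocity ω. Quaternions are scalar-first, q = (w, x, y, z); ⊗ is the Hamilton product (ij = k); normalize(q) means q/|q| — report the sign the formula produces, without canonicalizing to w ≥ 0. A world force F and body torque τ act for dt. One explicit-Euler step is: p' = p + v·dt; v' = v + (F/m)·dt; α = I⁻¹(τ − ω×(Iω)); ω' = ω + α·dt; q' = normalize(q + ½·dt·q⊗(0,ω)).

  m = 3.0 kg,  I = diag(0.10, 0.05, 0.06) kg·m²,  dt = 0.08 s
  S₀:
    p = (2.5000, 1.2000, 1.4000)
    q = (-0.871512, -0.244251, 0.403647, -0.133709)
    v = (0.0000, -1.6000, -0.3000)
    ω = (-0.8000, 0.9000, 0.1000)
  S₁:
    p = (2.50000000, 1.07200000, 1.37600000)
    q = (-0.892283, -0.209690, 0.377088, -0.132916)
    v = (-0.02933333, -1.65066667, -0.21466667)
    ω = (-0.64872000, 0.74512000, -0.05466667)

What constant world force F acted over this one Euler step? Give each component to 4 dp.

F = (-1.1000, -1.9000, 3.2000)

velocity change Δv = (-0.02933333, -0.05066667, 0.08533333)
m·(v₁−v₀)/dt = (-1.1000, -1.9000, 3.2000)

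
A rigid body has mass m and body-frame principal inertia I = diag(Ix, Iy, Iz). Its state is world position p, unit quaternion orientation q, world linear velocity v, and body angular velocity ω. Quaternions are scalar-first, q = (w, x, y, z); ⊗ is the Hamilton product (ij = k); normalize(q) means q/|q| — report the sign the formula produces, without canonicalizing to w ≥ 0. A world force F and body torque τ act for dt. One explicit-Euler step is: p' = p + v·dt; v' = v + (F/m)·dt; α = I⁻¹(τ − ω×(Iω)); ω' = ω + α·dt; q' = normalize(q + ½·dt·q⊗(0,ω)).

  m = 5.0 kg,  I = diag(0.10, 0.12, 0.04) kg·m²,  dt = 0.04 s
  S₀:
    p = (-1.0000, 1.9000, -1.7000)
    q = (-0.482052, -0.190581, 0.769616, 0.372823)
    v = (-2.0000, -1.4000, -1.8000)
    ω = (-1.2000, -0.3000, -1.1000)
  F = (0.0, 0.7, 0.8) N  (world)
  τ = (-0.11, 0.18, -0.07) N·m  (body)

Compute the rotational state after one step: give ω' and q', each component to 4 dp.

ω' = (-1.2334, -0.2664, -1.1772)
q' = (-0.4735, -0.1936, 0.7590, 0.4028)

gyro term ω×Iω = (-0.0264, 0.0792, 0.0072)
(τ − ω×Iω)/I = (-0.8360, 0.8400, -1.9300)
ω' = ω + α·dt = (-1.2334, -0.2664, -1.1772)
Hamilton product q⊗(0,ω) = (0.4122929, -0.1562683, -0.5124111, 1.5109707)
updated quaternion q' = (-0.4735, -0.1936, 0.7590, 0.4028)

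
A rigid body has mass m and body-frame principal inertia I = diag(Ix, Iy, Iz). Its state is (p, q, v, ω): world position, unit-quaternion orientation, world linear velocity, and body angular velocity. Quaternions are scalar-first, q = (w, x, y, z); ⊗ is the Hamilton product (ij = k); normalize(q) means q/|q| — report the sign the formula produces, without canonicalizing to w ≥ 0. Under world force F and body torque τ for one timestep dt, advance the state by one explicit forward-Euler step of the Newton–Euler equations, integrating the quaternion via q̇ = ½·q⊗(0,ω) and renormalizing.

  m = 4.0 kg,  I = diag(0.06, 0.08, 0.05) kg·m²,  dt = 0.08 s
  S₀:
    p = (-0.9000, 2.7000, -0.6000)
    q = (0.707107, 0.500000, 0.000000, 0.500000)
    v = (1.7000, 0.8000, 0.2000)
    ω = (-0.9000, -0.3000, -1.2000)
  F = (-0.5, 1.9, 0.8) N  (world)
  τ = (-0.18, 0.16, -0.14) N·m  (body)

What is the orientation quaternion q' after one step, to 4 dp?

2q̇ = q⊗(0,ω) = (1.0500000, -0.4863963, -0.0621321, -0.9985284)
updated quaternion q' = (0.7477, 0.4796, -0.0025, 0.4592)

q' = (0.7477, 0.4796, -0.0025, 0.4592)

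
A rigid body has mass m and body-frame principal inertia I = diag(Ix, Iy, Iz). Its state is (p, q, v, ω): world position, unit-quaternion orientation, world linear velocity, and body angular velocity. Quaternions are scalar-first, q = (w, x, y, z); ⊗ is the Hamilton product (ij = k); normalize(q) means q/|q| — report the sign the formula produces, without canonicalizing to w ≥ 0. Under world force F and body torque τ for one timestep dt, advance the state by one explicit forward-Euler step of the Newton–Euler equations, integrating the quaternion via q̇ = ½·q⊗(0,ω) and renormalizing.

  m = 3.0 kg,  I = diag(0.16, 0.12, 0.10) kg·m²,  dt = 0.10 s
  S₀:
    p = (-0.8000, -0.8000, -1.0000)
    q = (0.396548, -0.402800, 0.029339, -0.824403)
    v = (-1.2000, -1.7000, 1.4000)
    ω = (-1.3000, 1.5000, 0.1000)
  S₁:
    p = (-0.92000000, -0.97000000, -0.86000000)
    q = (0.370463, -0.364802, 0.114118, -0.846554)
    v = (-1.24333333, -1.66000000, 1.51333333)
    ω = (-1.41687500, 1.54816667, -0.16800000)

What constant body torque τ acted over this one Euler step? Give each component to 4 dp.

rate change Δω = (-0.11687500, 0.04816667, -0.26800000)
ω₀×(Iω₀) = (-0.0030, -0.0078, 0.0780)
I·α + gyro = (-0.1900, 0.0500, -0.1900)

τ = (-0.1900, 0.0500, -0.1900)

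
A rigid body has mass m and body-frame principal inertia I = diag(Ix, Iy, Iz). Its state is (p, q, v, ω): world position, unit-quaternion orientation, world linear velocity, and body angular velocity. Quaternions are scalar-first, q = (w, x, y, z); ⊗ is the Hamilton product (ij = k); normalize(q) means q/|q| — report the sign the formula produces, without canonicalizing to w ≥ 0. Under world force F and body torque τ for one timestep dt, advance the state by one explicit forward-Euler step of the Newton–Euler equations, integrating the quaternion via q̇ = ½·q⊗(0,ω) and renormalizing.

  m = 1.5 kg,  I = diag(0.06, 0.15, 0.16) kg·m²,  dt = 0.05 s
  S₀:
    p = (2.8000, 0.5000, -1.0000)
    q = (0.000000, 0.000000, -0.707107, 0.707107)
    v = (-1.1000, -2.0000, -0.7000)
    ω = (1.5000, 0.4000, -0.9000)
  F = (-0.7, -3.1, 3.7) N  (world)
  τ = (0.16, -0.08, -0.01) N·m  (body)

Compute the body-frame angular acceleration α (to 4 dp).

α = (2.7267, -1.4333, -0.4000)

ω×(Iω) gyroscopic = (-0.0036, 0.1350, 0.0540)
angular accel α = (2.7267, -1.4333, -0.4000)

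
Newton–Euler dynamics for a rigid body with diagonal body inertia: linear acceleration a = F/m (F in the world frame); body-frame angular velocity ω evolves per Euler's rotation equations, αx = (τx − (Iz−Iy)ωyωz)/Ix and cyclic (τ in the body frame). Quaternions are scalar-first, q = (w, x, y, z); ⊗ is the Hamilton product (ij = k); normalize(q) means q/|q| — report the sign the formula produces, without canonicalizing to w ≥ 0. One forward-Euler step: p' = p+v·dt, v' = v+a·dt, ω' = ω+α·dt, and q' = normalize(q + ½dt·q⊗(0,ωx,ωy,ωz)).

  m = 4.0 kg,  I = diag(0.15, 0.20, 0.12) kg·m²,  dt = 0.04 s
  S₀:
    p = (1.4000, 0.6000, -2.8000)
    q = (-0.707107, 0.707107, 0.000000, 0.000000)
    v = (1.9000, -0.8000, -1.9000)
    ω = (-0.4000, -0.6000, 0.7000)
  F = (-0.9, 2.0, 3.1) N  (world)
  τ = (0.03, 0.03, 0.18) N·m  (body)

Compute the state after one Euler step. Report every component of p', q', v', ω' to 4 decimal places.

a = (-0.2250, 0.5000, 0.7750)
new position p' = (1.4760, 0.5680, -2.8760)
v' = v + a·dt = (1.8910, -0.7800, -1.8690)
angular accel α = (-0.0240, 0.1920, 1.4000)
new body rate ω' = (-0.4010, -0.5923, 0.7560)
Hamilton product q⊗(0,ω) = (0.2828428, 0.2828428, -0.0707107, -0.9192391)
q' = normalize(q + ½dt·q⊗(0,ω)) = (-0.7013, 0.7126, -0.0014, -0.0184)

p' = (1.4760, 0.5680, -2.8760)
q' = (-0.7013, 0.7126, -0.0014, -0.0184)
v' = (1.8910, -0.7800, -1.8690)
ω' = (-0.4010, -0.5923, 0.7560)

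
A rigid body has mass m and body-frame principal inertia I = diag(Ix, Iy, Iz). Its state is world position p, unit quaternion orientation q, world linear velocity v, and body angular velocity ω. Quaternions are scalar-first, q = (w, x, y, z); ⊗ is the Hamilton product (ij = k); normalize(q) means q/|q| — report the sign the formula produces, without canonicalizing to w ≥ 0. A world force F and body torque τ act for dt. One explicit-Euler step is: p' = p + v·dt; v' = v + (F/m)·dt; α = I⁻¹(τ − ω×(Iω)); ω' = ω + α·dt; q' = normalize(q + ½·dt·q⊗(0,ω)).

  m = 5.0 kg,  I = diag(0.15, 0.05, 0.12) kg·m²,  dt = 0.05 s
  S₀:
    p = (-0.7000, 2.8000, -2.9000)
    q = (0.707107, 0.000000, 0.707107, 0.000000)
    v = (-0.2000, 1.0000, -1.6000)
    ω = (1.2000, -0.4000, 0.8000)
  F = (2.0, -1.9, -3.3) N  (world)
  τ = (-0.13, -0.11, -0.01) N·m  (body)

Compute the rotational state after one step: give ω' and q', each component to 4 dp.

ω' = (1.1641, -0.5388, 0.7758)
q' = (0.7137, 0.0353, 0.6995, -0.0071)

ω×(Iω) gyroscopic = (-0.0224, 0.0288, 0.0480)
α = I⁻¹(τ − ω×Iω) = (-0.7173, -2.7760, -0.4833)
new body rate ω' = (1.1641, -0.5388, 0.7758)
Hamilton product q⊗(0,ω) = (0.2828428, 1.4142140, -0.2828428, -0.2828428)
updated quaternion q' = (0.7137, 0.0353, 0.6995, -0.0071)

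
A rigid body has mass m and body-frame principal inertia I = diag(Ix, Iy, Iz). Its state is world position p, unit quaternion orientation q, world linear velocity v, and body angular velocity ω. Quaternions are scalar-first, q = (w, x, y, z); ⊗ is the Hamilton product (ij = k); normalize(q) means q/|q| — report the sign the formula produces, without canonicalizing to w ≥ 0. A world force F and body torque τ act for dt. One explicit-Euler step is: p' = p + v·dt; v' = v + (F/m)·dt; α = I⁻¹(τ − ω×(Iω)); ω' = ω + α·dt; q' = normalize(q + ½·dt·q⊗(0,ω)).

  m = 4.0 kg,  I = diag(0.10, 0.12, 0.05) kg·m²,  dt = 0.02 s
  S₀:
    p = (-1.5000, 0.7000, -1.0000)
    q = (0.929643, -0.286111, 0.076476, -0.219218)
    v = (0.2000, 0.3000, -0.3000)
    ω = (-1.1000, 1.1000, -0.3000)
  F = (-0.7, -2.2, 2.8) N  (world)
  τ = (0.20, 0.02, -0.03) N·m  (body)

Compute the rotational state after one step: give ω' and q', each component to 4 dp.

gyro term ω×Iω = (0.0231, 0.0165, -0.0242)
α = I⁻¹(τ − ω×Iω) = (1.7690, 0.0292, -0.1160)
ω' = ω + α·dt = (-1.0646, 1.1006, -0.3023)
q⊗(0,ω) = (-0.4646111, -0.8044103, 1.1779138, -0.5094914)
updated quaternion q' = (0.9249, -0.2941, 0.0882, -0.2243)

ω' = (-1.0646, 1.1006, -0.3023)
q' = (0.9249, -0.2941, 0.0882, -0.2243)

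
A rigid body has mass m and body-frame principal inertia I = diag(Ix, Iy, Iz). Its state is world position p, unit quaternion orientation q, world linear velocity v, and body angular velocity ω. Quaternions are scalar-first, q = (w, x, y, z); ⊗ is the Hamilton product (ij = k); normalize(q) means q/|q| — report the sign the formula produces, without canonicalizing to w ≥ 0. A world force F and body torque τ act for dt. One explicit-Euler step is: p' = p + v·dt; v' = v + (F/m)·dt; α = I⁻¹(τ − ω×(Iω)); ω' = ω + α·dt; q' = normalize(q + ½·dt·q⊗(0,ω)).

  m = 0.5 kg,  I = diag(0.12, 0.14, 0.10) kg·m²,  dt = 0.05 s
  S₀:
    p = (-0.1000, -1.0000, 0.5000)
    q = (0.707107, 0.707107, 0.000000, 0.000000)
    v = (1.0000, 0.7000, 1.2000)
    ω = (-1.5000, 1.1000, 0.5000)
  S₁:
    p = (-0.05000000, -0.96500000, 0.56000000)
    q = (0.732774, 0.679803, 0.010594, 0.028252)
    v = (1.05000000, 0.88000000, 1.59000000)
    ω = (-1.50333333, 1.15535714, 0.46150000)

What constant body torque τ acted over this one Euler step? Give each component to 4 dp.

ω₁ − ω₀ = (-0.00333333, 0.05535714, -0.03850000)
gyro term ω₀×Iω₀ = (-0.0220, -0.0150, -0.0330)
I·α + gyro = (-0.0300, 0.1400, -0.1100)

τ = (-0.0300, 0.1400, -0.1100)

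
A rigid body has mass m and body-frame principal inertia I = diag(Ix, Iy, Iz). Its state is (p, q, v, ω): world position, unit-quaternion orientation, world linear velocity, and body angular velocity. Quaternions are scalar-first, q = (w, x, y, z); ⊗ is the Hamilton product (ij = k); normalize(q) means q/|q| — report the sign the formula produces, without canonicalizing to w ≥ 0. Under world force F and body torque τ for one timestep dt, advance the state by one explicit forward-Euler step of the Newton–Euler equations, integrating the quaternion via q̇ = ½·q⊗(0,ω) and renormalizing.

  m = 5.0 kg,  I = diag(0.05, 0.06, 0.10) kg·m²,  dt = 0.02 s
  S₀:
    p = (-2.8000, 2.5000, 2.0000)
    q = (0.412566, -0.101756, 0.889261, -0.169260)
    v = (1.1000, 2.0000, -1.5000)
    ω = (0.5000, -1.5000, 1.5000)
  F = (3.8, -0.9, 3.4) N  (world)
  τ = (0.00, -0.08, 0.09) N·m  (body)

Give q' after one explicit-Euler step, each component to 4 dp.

q' = (0.4289, -0.0889, 0.8835, -0.1660)

Hamilton product q⊗(0,ω) = (1.6386595, 1.2862845, -0.5508450, 0.3268525)
q + ½dt·q⊗(0,ω), renormalized = (0.4289, -0.0889, 0.8835, -0.1660)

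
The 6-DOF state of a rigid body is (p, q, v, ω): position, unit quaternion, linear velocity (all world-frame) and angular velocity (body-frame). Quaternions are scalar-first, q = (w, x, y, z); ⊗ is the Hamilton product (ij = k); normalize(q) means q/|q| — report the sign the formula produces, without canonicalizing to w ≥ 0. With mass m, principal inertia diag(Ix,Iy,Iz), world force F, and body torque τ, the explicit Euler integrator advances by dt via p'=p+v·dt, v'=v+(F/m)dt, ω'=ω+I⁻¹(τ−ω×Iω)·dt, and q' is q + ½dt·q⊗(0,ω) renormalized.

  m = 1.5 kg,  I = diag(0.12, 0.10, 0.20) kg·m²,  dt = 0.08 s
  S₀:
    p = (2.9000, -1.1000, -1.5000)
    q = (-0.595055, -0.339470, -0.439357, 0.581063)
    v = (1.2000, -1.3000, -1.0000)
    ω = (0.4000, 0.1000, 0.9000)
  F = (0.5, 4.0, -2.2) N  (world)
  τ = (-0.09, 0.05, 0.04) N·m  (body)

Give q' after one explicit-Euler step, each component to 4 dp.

q' = (-0.6083, -0.3668, -0.4199, 0.5649)

2q̇ = q⊗(0,ω) = (-0.3432330, -0.6915496, 0.4784427, -0.3937537)
q + ½dt·q⊗(0,ω), renormalized = (-0.6083, -0.3668, -0.4199, 0.5649)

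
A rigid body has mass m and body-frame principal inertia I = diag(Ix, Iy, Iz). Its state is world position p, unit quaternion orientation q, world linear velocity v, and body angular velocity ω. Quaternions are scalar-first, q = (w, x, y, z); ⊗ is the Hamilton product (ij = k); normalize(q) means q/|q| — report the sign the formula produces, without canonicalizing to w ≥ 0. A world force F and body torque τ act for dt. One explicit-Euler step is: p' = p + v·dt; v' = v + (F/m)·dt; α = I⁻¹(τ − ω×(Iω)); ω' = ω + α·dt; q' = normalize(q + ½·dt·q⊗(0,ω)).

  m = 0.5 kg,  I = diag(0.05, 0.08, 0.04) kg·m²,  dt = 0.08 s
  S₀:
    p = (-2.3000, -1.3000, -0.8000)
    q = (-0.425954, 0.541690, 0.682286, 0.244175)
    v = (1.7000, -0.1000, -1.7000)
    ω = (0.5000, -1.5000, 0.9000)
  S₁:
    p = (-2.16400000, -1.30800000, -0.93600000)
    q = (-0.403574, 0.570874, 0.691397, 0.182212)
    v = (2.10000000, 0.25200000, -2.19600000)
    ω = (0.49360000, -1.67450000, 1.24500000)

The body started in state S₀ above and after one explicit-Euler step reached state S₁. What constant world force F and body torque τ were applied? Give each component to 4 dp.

ω₁ − ω₀ = (-0.00640000, -0.17450000, 0.34500000)
precession coupling = (0.0540, 0.0045, -0.0225)
applied torque τ = (0.0500, -0.1700, 0.1500)
Δv = v₁−v₀ = (0.40000000, 0.35200000, -0.49600000)
m·(v₁−v₀)/dt = (2.5000, 2.2000, -3.1000)

F = (2.5000, 2.2000, -3.1000)
τ = (0.0500, -0.1700, 0.1500)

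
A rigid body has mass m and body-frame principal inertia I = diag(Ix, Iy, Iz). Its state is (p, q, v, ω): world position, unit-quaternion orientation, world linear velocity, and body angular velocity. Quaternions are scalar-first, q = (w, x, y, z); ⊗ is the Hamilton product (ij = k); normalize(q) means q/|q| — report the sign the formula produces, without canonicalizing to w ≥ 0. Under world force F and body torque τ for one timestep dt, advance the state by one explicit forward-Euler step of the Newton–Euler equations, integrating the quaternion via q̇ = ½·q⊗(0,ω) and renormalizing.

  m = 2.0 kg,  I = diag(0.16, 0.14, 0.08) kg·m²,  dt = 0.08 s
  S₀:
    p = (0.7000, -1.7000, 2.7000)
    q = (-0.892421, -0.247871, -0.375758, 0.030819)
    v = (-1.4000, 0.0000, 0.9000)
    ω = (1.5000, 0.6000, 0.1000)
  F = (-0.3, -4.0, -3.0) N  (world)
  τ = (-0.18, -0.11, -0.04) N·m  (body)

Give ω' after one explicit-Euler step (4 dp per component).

(τ − ω×Iω)/I = (-1.1025, -0.8714, -0.2750)
new body rate ω' = (1.4118, 0.5303, 0.0780)

ω' = (1.4118, 0.5303, 0.0780)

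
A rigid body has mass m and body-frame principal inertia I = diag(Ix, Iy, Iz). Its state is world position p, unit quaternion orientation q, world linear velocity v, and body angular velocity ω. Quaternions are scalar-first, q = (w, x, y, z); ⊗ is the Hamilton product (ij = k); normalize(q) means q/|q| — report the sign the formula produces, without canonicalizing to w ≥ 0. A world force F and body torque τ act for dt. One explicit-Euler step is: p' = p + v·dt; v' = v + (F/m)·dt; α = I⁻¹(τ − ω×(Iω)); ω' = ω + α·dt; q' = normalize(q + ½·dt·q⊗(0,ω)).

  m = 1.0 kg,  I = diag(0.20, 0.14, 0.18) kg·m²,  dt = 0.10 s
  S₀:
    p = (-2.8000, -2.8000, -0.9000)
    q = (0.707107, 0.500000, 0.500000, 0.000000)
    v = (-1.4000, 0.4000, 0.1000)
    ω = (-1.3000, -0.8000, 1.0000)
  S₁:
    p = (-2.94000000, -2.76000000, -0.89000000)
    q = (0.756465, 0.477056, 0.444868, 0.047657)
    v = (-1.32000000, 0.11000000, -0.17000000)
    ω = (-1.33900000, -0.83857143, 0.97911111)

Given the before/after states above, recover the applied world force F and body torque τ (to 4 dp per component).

Δv = v₁−v₀ = (0.08000000, -0.29000000, -0.27000000)
applied force F = (0.8000, -2.9000, -2.7000)
ω₁ − ω₀ = (-0.03900000, -0.03857143, -0.02088889)
precession coupling = (-0.0320, -0.0260, -0.0624)
τ = I·(Δω/dt) + ω₀×(Iω₀) = (-0.1100, -0.0800, -0.1000)

F = (0.8000, -2.9000, -2.7000)
τ = (-0.1100, -0.0800, -0.1000)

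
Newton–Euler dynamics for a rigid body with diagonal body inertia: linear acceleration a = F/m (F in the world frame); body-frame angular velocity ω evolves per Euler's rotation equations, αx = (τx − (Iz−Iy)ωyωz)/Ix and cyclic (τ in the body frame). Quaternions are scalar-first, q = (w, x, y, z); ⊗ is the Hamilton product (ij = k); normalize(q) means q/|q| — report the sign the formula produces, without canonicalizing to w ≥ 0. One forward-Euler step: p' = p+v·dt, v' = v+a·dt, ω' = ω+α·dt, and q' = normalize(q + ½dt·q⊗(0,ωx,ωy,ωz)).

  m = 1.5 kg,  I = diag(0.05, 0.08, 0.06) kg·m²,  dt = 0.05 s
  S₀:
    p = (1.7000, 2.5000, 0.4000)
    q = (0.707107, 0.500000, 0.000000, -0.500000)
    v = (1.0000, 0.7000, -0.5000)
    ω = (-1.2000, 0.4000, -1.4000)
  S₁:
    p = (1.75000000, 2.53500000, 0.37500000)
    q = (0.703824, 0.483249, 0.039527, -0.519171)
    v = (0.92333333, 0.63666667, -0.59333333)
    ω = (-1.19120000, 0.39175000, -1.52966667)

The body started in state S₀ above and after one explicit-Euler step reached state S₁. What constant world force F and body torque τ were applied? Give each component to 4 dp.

ω₁ − ω₀ = (0.00880000, -0.00825000, -0.12966667)
precession coupling = (0.0112, -0.0168, -0.0144)
I·α + gyro = (0.0200, -0.0300, -0.1700)
Δv = v₁−v₀ = (-0.07666667, -0.06333333, -0.09333333)
m·(v₁−v₀)/dt = (-2.3000, -1.9000, -2.8000)

F = (-2.3000, -1.9000, -2.8000)
τ = (0.0200, -0.0300, -0.1700)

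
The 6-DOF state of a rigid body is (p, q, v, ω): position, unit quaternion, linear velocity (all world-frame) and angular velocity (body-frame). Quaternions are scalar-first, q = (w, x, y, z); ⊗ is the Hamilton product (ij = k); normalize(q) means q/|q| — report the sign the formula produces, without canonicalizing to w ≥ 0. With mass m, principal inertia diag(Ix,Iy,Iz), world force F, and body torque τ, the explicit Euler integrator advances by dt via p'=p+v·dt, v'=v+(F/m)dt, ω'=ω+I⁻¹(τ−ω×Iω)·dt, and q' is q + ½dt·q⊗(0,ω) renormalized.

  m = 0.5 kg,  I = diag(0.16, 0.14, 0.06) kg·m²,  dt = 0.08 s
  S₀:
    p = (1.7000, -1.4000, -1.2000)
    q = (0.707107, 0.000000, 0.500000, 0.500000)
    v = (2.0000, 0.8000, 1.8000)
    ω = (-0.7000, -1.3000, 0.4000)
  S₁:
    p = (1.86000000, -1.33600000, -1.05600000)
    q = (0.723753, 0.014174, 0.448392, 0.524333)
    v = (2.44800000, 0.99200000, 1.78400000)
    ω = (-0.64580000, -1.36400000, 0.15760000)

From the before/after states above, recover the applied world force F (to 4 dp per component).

F = (2.8000, 1.2000, -0.1000)

Δv = v₁−v₀ = (0.44800000, 0.19200000, -0.01600000)
applied force F = (2.8000, 1.2000, -0.1000)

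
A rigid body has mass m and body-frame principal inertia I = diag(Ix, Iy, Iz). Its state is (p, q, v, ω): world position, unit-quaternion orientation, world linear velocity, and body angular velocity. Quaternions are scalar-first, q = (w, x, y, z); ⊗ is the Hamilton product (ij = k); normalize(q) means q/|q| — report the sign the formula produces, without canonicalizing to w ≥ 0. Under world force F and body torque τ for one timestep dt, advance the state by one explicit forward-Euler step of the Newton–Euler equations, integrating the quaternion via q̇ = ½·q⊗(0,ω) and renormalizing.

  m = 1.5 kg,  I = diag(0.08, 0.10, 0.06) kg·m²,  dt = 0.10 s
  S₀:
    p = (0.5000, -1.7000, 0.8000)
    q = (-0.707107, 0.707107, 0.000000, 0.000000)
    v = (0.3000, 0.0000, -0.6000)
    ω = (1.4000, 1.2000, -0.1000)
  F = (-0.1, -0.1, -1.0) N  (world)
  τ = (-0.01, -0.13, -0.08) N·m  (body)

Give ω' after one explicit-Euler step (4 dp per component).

ω' = (1.3815, 1.0728, -0.2893)

ω×(Iω) gyroscopic = (0.0048, -0.0028, 0.0336)
(τ − ω×Iω)/I = (-0.1850, -1.2720, -1.8933)
new body rate ω' = (1.3815, 1.0728, -0.2893)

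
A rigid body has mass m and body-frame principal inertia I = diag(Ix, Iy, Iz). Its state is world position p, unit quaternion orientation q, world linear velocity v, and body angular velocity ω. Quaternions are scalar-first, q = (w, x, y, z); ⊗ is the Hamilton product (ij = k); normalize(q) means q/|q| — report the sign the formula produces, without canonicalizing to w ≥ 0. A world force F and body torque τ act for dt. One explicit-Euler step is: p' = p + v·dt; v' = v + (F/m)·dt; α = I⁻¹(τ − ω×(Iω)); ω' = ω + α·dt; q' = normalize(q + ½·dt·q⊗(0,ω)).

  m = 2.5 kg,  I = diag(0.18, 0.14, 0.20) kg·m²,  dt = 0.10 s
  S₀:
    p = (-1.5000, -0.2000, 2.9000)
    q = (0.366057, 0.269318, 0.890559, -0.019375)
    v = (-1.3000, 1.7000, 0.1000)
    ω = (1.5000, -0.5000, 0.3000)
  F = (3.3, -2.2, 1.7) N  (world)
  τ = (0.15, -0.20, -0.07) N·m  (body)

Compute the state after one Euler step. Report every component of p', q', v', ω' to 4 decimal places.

p' = (-1.6300, -0.0300, 2.9100)
q' = (0.3672, 0.3086, 0.8731, -0.0871)
v' = (-1.1680, 1.6120, 0.1680)
ω' = (1.5883, -0.6364, 0.2500)

p + v·dt = (-1.6300, -0.0300, 2.9100)
new velocity v' = (-1.1680, 1.6120, 0.1680)
precession coupling ω×(Iω) = (-0.0090, -0.0090, 0.0300)
(τ − ω×Iω)/I = (0.8833, -1.3643, -0.5000)
ω' = ω + α·dt = (1.5883, -0.6364, 0.2500)
Hamilton product q⊗(0,ω) = (0.0471150, 0.8065657, -0.2928864, -1.3606804)
q' = normalize(q + ½dt·q⊗(0,ω)) = (0.3672, 0.3086, 0.8731, -0.0871)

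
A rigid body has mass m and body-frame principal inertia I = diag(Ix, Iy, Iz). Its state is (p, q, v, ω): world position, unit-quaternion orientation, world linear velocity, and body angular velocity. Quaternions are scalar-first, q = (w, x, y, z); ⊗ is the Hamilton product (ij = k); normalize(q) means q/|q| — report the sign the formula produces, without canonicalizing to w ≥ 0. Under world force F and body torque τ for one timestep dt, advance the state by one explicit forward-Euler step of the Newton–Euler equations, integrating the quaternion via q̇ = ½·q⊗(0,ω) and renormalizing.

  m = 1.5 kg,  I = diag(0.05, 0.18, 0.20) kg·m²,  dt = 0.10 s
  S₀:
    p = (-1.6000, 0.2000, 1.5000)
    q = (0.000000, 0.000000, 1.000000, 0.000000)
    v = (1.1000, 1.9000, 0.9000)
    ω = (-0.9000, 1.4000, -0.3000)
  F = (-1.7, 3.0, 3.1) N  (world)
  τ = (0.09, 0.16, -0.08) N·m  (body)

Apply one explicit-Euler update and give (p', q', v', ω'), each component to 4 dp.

p' = (-1.4900, 0.3900, 1.5900)
q' = (-0.0698, -0.0149, 0.9964, 0.0448)
v' = (0.9867, 2.1000, 1.1067)
ω' = (-0.7032, 1.5114, -0.2581)

angular accel α = (1.9680, 1.1139, 0.4190)
ω + α·dt = (-0.7032, 1.5114, -0.2581)
q⊗(0,ω) = (-1.4000000, -0.3000000, 0.0000000, 0.9000000)
q + ½dt·q⊗(0,ω), renormalized = (-0.0698, -0.0149, 0.9964, 0.0448)
linear accel F/m = (-1.1333, 2.0000, 2.0667)
p' = p + v·dt = (-1.4900, 0.3900, 1.5900)
v + (F/m)dt = (0.9867, 2.1000, 1.1067)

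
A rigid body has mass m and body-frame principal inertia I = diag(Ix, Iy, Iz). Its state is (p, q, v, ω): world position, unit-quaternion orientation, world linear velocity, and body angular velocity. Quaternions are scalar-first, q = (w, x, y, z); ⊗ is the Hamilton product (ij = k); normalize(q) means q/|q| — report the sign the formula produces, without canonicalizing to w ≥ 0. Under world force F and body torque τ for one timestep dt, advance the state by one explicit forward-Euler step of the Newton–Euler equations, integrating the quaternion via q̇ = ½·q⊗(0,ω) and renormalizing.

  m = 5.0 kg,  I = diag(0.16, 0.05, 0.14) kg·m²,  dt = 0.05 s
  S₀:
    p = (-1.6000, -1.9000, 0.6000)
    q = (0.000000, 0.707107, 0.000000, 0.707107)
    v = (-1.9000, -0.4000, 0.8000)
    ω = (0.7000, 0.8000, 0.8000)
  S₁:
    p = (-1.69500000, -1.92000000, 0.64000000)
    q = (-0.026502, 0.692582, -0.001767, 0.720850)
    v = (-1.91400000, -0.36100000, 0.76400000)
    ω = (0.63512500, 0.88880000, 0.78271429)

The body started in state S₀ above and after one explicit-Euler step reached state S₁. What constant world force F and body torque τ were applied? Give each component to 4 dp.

v₁ − v₀ = (-0.01400000, 0.03900000, -0.03600000)
applied force F = (-1.4000, 3.9000, -3.6000)
ω₁ − ω₀ = (-0.06487500, 0.08880000, -0.01728571)
τ = I·(Δω/dt) + ω₀×(Iω₀) = (-0.1500, 0.1000, -0.1100)

F = (-1.4000, 3.9000, -3.6000)
τ = (-0.1500, 0.1000, -0.1100)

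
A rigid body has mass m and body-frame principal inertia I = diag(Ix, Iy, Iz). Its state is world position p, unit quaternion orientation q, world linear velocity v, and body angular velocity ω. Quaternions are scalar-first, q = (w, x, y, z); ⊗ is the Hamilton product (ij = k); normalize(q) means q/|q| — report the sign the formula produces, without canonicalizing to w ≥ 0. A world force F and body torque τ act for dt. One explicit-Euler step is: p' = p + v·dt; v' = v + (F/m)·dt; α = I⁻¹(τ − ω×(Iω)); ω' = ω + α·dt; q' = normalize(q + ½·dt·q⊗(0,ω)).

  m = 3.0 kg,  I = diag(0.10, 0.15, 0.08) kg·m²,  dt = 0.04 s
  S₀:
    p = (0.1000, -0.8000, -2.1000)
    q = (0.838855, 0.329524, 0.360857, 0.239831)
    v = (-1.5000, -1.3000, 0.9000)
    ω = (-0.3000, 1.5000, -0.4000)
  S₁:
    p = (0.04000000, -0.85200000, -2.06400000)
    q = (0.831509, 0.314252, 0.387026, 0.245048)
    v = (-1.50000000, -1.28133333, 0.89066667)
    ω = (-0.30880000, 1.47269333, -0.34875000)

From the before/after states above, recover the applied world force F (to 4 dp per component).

F = (0.0000, 1.4000, -0.7000)

velocity change Δv = (0.00000000, 0.01866667, -0.00933333)
applied force F = (0.0000, 1.4000, -0.7000)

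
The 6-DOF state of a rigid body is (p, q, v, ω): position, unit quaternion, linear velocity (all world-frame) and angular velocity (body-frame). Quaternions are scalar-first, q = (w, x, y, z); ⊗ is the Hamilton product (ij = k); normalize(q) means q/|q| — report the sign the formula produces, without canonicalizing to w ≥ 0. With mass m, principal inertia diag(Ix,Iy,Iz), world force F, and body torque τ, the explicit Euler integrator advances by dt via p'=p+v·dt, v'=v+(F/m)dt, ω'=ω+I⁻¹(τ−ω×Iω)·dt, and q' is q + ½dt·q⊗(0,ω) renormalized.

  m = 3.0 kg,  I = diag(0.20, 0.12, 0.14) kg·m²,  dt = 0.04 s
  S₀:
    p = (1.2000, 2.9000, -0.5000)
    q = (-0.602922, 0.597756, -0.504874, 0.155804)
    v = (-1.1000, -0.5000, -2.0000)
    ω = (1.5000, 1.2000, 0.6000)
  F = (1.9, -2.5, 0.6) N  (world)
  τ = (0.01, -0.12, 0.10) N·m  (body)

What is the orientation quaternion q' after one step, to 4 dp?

q⊗(0,ω) = (-0.3842676, -1.3942722, -0.8484540, 1.1128650)
updated quaternion q' = (-0.6101, 0.5694, -0.5214, 0.1779)

q' = (-0.6101, 0.5694, -0.5214, 0.1779)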